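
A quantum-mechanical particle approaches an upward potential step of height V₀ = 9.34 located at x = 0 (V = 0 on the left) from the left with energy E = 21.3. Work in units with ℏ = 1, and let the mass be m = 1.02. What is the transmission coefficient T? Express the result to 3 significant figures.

T = 0.979

The wavenumbers are k₁ = √(2mE)/ℏ = 6.592 on the left and k₂ = √(2m(E − V₀))/ℏ = 4.939 on the right.
Matching ψ and ψ′ at x = 0 gives r = (k₁ − k₂)/(k₁ + k₂), so R = r² = 0.02053 and T = 1 − R = 0.9795.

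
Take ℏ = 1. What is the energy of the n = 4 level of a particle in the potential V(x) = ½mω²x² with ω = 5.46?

E = 24.6

The oscillator eigenvalues are E_n = ℏω(n + ½), so E_4 = 5.46 × 4.5 = 24.57.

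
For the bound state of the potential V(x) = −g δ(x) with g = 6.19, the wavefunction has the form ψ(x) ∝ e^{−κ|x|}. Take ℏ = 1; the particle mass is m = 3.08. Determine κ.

κ = 19.1

Integrate −(ℏ²/2m)ψ'' − gδ(x)ψ = Eψ from −ε to +ε: the ψ'' term gives ψ'(0⁺) − ψ'(0⁻) and the δ term gives −(2mg/ℏ²)ψ(0).
With ψ ∝ e^{−κ|x|} this yields −2κ = −2mg/ℏ², so κ = mg/ℏ² = 19.07.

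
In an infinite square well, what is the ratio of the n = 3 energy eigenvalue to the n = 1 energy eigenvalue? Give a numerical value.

E_n = n²π²ℏ²/(2mL²) so the ratio is n₂²/n₁² = 9/1 = 9.

9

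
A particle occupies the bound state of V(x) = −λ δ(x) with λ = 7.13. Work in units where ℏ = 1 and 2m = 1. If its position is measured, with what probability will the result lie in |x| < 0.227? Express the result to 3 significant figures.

P = 0.802

The normalised bound state is ψ = √κ e^{−κ|x|} with κ = mλ/ℏ² = 3.565.
P(|x| < d) = ∫_{−d}^{d} κ e^{−2κ|x|} dx = 1 − e^{−2κd} = 1 − e^{−1.619} = 0.8018.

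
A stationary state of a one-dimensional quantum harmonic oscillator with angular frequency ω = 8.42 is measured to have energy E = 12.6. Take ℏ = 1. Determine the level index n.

n = 1

E_n = ℏω(n + ½) ⇒ n = E/(ℏω) − ½ = 12.6/8.42 − 0.5 = 0.996 → n = 1.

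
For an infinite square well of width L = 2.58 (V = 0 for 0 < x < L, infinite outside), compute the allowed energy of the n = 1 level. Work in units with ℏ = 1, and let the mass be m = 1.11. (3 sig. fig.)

Requiring ψ(0) = ψ(L) = 0 quantises k = nπ/L, hence E_n = ℏ²k²/2m = n²π²ℏ²/(2mL²).
E_1 = 1² × π² / (2 × 1.11 × 2.58²) = 0.6679.

E = 0.668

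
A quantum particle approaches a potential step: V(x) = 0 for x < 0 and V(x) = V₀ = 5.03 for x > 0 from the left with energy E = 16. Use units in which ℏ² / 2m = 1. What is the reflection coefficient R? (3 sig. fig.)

R = 0.00885

The wavenumbers are k₁ = √(2mE)/ℏ = 4.000 on the left and k₂ = √(2m(E − V₀))/ℏ = 3.312 on the right.
Continuity of ψ and ψ′ at the step yields the reflection amplitude r = (k₁ − k₂)/(k₁ + k₂) = 0.09408; thus R = |r|² = 0.008850, T = 0.9911.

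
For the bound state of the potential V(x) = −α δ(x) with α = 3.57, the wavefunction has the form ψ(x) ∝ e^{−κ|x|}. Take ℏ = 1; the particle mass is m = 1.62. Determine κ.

κ = 5.78

Integrating the TISE across x = 0 gives the cusp condition ψ'(0⁺) − ψ'(0⁻) = −(2mα/ℏ²)ψ(0).
With ψ ∝ e^{−κ|x|} this yields −2κ = −2mα/ℏ², so κ = mα/ℏ² = 5.783.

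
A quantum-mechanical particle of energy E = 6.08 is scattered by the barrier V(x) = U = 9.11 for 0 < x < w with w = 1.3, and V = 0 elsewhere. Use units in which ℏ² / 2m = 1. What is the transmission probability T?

Since E < U the interior solution is evanescent with decay constant κ = √(2m(U − E))/ℏ = 1.741.
κw = 2.263, sinh(κw) = 4.753.
The exact tunnelling result is T⁻¹ = 1 + U² sinh²(κw) / [4E(U − E)] = 26.45, so T = 0.0378.

T = 0.0378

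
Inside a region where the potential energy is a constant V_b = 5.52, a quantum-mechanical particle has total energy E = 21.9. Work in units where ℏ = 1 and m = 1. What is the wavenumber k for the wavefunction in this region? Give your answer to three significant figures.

k = 5.72

With E > V_b the solution is oscillatory, ψ ∝ e^{±ikx} with k = √(2m(E − V_b))/ℏ.
k = √(2 × 1 × 16.38) = 5.724.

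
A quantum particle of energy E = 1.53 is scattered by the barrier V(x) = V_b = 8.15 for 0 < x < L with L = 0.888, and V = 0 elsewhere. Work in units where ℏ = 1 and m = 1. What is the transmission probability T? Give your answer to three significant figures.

T = 0.00381

E < V_b: inside the barrier ψ ∝ e^{±κx} with κ = √(2m(V_b − E))/ℏ = 3.639.
κL = 3.231, sinh(κL) = 12.63.
Matching ψ, ψ′ at both faces gives T = [1 + V_b² sinh²(κL) / (4E(V_b − E))]⁻¹ = 1/262.7 = 0.00381.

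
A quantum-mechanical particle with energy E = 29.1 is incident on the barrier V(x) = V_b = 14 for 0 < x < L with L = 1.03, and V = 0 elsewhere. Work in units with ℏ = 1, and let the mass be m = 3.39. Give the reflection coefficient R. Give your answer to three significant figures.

R = 0.0729

E > V_b: inside the barrier k₂ = √(2m(E − V_b))/ℏ = 10.12, k₂L = 10.42.
T = [1 + V_b² sin²(k₂L) / (4E(E − V_b))]⁻¹ = 1/1.079 = 0.927.
R = 1 − T = 0.0729.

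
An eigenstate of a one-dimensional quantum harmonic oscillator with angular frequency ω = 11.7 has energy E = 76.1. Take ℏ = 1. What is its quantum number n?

Invert E_n = (n + ½)ℏω: n = E/ℏω − ½ = 6.004, so n = 6.

n = 6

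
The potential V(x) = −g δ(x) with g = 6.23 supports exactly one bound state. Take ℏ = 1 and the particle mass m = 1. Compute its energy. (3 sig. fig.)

E = -19.4

For x ≠ 0 the bound state is ψ ∝ e^{−κ|x|}; integrating the TISE across the delta gives the cusp condition 2κ = 2mg/ℏ², so κ = 6.230.
Then E = −ℏ²κ²/(2m) = −mg²/(2ℏ²) = -19.41.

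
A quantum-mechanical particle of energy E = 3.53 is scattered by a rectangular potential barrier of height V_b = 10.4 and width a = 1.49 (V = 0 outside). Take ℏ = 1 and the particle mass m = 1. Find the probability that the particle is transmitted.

Since E < V_b the interior solution is evanescent with decay constant κ = √(2m(V_b − E))/ℏ = 3.707.
κa = 5.523, sinh(κa) = 125.2.
Matching ψ, ψ′ at both faces gives T = [1 + V_b² sinh²(κa) / (4E(V_b − E))]⁻¹ = 1/17480 = 0.0000572.

T = 0.0000572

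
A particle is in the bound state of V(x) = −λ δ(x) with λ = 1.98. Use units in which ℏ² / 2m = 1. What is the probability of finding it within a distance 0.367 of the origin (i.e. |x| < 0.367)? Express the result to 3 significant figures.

The normalised bound state is ψ = √κ e^{−κ|x|} with κ = mλ/ℏ² = 0.9900.
P(|x| < d) = ∫_{−d}^{d} κ e^{−2κ|x|} dx = 1 − e^{−2κd} = 1 − e^{−0.7267} = 0.5165.

P = 0.516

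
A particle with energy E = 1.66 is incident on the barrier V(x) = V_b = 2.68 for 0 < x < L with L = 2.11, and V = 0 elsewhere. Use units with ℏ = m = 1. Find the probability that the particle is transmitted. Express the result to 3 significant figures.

T = 0.00906

Since E < V_b the interior solution is evanescent with decay constant κ = √(2m(V_b − E))/ℏ = 1.428.
κL = 3.014, sinh(κL) = 10.16.
The exact tunnelling result is T⁻¹ = 1 + V_b² sinh²(κL) / [4E(V_b − E)] = 110.4, so T = 0.00906.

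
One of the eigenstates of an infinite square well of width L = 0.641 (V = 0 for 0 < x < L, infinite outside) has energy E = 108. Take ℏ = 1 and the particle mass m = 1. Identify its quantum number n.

n = 3

For an infinite well E_n = n²π²ℏ²/(2mL²), so n = (L/πℏ)√(2mE).
n = (0.641/π) × √(2 × 1 × 108) = 2.999 → n = 3.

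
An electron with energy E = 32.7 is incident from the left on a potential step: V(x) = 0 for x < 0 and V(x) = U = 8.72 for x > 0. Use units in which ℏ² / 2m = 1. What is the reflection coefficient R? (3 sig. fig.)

R = 0.00599

On each side the TISE gives plane waves with k = √(2m(E − V))/ℏ: k₁ = √(2·½·32.7) = 5.718, k₂ = √(2·½·23.98) = 4.897.
Continuity of ψ and ψ′ at the step yields the reflection amplitude r = (k₁ − k₂)/(k₁ + k₂) = 0.07738; thus R = |r|² = 0.005988, T = 0.9940.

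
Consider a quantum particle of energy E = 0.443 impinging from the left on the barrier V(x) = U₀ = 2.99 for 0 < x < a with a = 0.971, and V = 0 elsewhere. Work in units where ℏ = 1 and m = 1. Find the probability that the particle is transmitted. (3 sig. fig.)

E < U₀: inside the barrier ψ ∝ e^{±κx} with κ = √(2m(U₀ − E))/ℏ = 2.257.
κa = 2.192, sinh(κa) = 4.419.
The exact tunnelling result is T⁻¹ = 1 + U₀² sinh²(κa) / [4E(U₀ − E)] = 39.67, so T = 0.0252.

T = 0.0252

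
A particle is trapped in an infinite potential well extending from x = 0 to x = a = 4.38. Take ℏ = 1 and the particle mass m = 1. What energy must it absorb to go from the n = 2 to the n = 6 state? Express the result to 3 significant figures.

ΔE = 8.23

E_n = n²π²ℏ²/(2ma²), so ΔE = (6² − 2²) π²ℏ²/(2ma²).
ΔE = 32 × π² / (2 × 1 × 4.38²) = 8.231.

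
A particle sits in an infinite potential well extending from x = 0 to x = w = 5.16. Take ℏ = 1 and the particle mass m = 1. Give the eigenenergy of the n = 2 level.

E = 0.741

The infinite-well eigenfunctions ψ_n = √(2/w) sin(nπx/w) vanish at both walls, giving E_n = n²π²ℏ²/(2mw²).
E_2 = 2² × π² / (2 × 1 × 5.16²) = 0.7414.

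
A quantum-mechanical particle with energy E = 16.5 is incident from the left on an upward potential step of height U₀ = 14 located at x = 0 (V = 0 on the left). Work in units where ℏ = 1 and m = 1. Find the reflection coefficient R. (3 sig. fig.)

On each side the TISE gives plane waves with k = √(2m(E − V))/ℏ: k₁ = √(2·1·16.5) = 5.745, k₂ = √(2·1·2.5) = 2.236.
Matching ψ and ψ′ at x = 0 gives r = (k₁ − k₂)/(k₁ + k₂), so R = r² = 0.1933 and T = 1 − R = 0.8067.

R = 0.193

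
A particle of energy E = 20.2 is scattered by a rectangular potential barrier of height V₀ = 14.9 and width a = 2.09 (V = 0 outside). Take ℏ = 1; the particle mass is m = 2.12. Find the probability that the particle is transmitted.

Above the barrier the interior wavenumber is k₂ = √(2m(E − V₀))/ℏ = 4.740, giving phase k₂a = 9.908.
Matching at both interfaces gives T⁻¹ = 1 + V₀² sin²(k₂a) / [4E(E − V₀)] = 1.112, hence T = 0.899.

T = 0.899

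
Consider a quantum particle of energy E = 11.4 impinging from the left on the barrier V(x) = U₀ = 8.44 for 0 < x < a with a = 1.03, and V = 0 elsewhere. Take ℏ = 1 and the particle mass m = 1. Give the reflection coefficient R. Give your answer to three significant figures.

R = 0.157

E > U₀: inside the barrier k₂ = √(2m(E − U₀))/ℏ = 2.433, k₂a = 2.506.
Matching at both interfaces gives T⁻¹ = 1 + U₀² sin²(k₂a) / [4E(E − U₀)] = 1.186, hence T = 0.843.
R = 1 − T = 0.157.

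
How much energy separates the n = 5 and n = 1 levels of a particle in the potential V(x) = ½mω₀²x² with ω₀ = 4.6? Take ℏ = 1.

E_n = ℏω₀(n + ½), so ΔE = (5 − 1) ℏω₀ = 4 × 4.6 = 18.40.

ΔE = 18.4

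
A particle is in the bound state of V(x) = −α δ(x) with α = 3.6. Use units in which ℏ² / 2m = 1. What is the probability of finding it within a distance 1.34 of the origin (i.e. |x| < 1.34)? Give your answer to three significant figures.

The normalised bound state is ψ = √κ e^{−κ|x|} with κ = mα/ℏ² = 1.800.
P(|x| < d) = ∫_{−d}^{d} κ e^{−2κ|x|} dx = 1 − e^{−2κd} = 1 − e^{−4.824} = 0.9920.

P = 0.992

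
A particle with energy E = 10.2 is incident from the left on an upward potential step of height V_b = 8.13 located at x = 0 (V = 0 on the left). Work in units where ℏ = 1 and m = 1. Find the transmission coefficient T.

The wavenumbers are k₁ = √(2mE)/ℏ = 4.517 on the left and k₂ = √(2m(E − V_b))/ℏ = 2.035 on the right.
Continuity of ψ and ψ′ at the step yields the reflection amplitude r = (k₁ − k₂)/(k₁ + k₂) = 0.3788; thus R = |r|² = 0.1435, T = 0.8565.

T = 0.856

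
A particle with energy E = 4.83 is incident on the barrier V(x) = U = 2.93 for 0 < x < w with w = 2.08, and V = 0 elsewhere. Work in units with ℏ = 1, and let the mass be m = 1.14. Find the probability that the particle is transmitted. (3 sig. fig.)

Above the barrier the interior wavenumber is k₂ = √(2m(E − U))/ℏ = 2.081, giving phase k₂w = 4.329.
Matching at both interfaces gives T⁻¹ = 1 + U² sin²(k₂w) / [4E(E − U)] = 1.201, hence T = 0.833.

T = 0.833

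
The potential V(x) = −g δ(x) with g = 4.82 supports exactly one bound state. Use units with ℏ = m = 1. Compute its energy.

E = -11.6

The bound state is ψ(x) = √κ e^{−κ|x|}. The derivative jump ψ'(0⁺) − ψ'(0⁻) = −(2mg/ℏ²)ψ(0) fixes κ = mg/ℏ² = 4.820.
Then E = −ℏ²κ²/(2m) = −mg²/(2ℏ²) = -11.62.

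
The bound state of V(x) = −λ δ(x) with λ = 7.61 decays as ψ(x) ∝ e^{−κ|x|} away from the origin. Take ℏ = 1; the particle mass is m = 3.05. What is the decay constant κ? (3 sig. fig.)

Integrating the TISE across x = 0 gives the cusp condition ψ'(0⁺) − ψ'(0⁻) = −(2mλ/ℏ²)ψ(0).
With ψ ∝ e^{−κ|x|} this yields −2κ = −2mλ/ℏ², so κ = mλ/ℏ² = 23.21.

κ = 23.2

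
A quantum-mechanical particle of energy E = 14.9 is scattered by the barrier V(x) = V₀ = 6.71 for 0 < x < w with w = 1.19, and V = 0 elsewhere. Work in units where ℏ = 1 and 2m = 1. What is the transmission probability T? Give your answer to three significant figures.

T = 0.994

E > V₀: inside the barrier k₂ = √(2m(E − V₀))/ℏ = 2.862, k₂w = 3.406.
T = [1 + V₀² sin²(k₂w) / (4E(E − V₀))]⁻¹ = 1/1.006 = 0.994.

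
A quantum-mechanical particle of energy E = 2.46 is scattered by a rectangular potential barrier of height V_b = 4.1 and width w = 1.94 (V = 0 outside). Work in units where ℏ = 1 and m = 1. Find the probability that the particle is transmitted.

T = 0.00340

Since E < V_b the interior solution is evanescent with decay constant κ = √(2m(V_b − E))/ℏ = 1.811.
κw = 3.513, sinh(κw) = 16.77.
Matching ψ, ψ′ at both faces gives T = [1 + V_b² sinh²(κw) / (4E(V_b − E))]⁻¹ = 1/293.9 = 0.00340.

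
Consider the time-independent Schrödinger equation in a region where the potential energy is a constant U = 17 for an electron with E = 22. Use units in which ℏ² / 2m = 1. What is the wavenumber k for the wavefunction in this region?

k = 2.24

With E > U the solution is oscillatory, ψ ∝ e^{±ikx} with k = √(2m(E − U))/ℏ.
k = √(2 × 0.5 × 5) = 2.236.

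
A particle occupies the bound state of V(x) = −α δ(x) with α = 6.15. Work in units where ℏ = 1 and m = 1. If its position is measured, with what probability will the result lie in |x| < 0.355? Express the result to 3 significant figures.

P = 0.987

The normalised bound state is ψ = √κ e^{−κ|x|} with κ = mα/ℏ² = 6.150.
P(|x| < d) = ∫_{−d}^{d} κ e^{−2κ|x|} dx = 1 − e^{−2κd} = 1 − e^{−4.367} = 0.9873.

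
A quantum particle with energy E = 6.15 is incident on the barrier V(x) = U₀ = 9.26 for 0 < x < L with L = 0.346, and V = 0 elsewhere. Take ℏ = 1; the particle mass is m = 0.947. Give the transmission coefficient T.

T = 0.501

Since E < U₀ the interior solution is evanescent with decay constant κ = √(2m(U₀ − E))/ℏ = 2.427.
κL = 0.8397, sinh(κL) = 0.9420.
Matching ψ, ψ′ at both faces gives T = [1 + U₀² sinh²(κL) / (4E(U₀ − E))]⁻¹ = 1/1.995 = 0.501.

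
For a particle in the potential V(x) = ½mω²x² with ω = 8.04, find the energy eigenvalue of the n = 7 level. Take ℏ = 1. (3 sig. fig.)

The oscillator eigenvalues are E_n = ℏω(n + ½), so E_7 = 8.04 × 7.5 = 60.30.

E = 60.3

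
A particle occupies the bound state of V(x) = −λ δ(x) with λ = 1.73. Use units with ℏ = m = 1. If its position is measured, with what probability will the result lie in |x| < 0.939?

P = 0.961

The normalised bound state is ψ = √κ e^{−κ|x|} with κ = mλ/ℏ² = 1.730.
P(|x| < d) = ∫_{−d}^{d} κ e^{−2κ|x|} dx = 1 − e^{−2κd} = 1 − e^{−3.249} = 0.9612.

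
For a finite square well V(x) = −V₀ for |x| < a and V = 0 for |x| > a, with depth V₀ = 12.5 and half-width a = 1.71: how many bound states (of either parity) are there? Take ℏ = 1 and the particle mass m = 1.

N = 6

The dimensionless depth is z₀ = a√(2mV₀)/ℏ = 1.71 × √(25.00) = 8.550.
A new bound state (alternating even/odd) appears each time z₀ passes a multiple of π/2, so N = ⌊2z₀/π⌋ + 1 = ⌊5.443⌋ + 1 = 6.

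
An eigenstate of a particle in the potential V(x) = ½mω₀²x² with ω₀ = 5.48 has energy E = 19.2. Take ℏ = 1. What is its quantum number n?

E_n = ℏω₀(n + ½) ⇒ n = E/(ℏω₀) − ½ = 19.2/5.48 − 0.5 = 3.004 → n = 3.

n = 3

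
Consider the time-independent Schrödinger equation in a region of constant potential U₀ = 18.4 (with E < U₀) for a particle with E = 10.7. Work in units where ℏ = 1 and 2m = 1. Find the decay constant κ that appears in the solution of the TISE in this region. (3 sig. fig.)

κ = 2.77

Since E < U₀ the TISE in this region is ψ'' = κ²ψ with κ = √(2m(U₀ − E))/ℏ.
κ = √(2 × 0.5 × 7.7) = 2.775.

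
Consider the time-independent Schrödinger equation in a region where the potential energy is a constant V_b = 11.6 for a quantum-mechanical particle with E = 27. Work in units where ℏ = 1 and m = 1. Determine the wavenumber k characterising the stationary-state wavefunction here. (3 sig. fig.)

k = 5.55

With E > V_b the solution is oscillatory, ψ ∝ e^{±ikx} with k = √(2m(E − V_b))/ℏ.
k = √(2 × 1 × 15.4) = 5.550.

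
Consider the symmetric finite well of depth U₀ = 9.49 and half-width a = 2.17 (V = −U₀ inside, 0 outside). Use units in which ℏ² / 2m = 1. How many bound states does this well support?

N = 5

Define the well-strength parameter z₀ = (a/ℏ)√(2mU₀) = 2.17 × √(2·0.5·9.49) = 6.685.
The even/odd transcendental equations gain one root per π/2 in z₀, giving N = 1 + ⌊2z₀/π⌋ = 1 + ⌊4.256⌋ = 5.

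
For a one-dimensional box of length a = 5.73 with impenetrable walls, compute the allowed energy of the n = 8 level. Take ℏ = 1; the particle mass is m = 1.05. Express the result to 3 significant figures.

Requiring ψ(0) = ψ(a) = 0 quantises k = nπ/a, hence E_n = ℏ²k²/2m = n²π²ℏ²/(2ma²).
E_8 = 8² × π² / (2 × 1.05 × 5.73²) = 9.161.

E = 9.16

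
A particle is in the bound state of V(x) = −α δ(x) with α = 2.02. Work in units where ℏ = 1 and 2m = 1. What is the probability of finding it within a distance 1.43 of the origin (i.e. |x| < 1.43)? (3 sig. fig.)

P = 0.944

The normalised bound state is ψ = √κ e^{−κ|x|} with κ = mα/ℏ² = 1.010.
P(|x| < d) = ∫_{−d}^{d} κ e^{−2κ|x|} dx = 1 − e^{−2κd} = 1 − e^{−2.889} = 0.9443.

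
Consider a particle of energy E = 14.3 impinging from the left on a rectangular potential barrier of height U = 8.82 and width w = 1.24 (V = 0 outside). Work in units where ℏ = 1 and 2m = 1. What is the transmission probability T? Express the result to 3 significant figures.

T = 0.986

E > U: inside the barrier k₂ = √(2m(E − U))/ℏ = 2.341, k₂w = 2.903.
T = [1 + U² sin²(k₂w) / (4E(E − U))]⁻¹ = 1/1.014 = 0.986.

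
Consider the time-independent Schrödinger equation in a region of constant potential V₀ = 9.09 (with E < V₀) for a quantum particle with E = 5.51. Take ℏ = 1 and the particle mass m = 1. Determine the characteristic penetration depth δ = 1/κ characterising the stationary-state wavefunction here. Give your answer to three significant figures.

δ = 0.374

Since E < V₀ the TISE in this region is ψ'' = κ²ψ with κ = √(2m(V₀ − E))/ℏ.
κ = √(2 × 1 × 3.58) = 2.676. The penetration depth is δ = 1/κ = 0.374.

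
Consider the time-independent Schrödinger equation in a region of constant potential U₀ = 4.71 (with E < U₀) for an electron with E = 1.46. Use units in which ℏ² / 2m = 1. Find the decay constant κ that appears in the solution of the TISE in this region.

Since E < U₀ the TISE in this region is ψ'' = κ²ψ with κ = √(2m(U₀ − E))/ℏ.
κ = √(2 × 0.5 × 3.25) = 1.803.

κ = 1.80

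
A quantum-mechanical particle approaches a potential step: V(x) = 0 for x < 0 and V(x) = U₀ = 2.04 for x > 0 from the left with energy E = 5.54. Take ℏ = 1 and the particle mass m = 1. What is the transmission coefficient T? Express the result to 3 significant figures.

On each side the TISE gives plane waves with k = √(2m(E − V))/ℏ: k₁ = √(2·1·5.54) = 3.329, k₂ = √(2·1·3.5) = 2.646.
Matching ψ and ψ′ at x = 0 gives r = (k₁ − k₂)/(k₁ + k₂), so R = r² = 0.01307 and T = 1 − R = 0.9869.

T = 0.987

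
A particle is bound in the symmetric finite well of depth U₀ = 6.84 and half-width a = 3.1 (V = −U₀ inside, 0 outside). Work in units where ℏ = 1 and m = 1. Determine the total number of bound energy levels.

The dimensionless depth is z₀ = a√(2mU₀)/ℏ = 3.1 × √(13.68) = 11.47.
The even/odd transcendental equations gain one root per π/2 in z₀, giving N = 1 + ⌊2z₀/π⌋ = 1 + ⌊7.299⌋ = 8.

N = 8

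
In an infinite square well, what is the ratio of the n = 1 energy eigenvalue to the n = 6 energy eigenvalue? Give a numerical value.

E_n = n²π²ℏ²/(2mL²) so the ratio is n₂²/n₁² = 1/36 = 0.0277778.

0.0277778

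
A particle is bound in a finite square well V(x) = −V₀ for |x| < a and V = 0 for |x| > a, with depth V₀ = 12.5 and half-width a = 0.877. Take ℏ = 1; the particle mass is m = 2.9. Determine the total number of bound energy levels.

N = 5

The dimensionless depth is z₀ = a√(2mV₀)/ℏ = 0.877 × √(72.50) = 7.467.
The even/odd transcendental equations gain one root per π/2 in z₀, giving N = 1 + ⌊2z₀/π⌋ = 1 + ⌊4.754⌋ = 5.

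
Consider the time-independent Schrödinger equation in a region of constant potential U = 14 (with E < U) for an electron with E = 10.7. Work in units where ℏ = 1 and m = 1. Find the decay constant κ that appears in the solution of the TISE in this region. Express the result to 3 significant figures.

Since E < U the TISE in this region is ψ'' = κ²ψ with κ = √(2m(U − E))/ℏ.
κ = √(2 × 1 × 3.3) = 2.569.

κ = 2.57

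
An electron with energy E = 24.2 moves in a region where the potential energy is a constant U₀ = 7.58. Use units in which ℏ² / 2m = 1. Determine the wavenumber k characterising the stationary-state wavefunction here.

With E > U₀ the solution is oscillatory, ψ ∝ e^{±ikx} with k = √(2m(E − U₀))/ℏ.
k = √(2 × 0.5 × 16.62) = 4.077.

k = 4.08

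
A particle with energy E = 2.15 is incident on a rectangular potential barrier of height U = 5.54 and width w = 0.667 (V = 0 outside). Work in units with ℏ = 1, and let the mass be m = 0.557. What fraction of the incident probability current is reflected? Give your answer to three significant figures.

Since E < U the interior solution is evanescent with decay constant κ = √(2m(U − E))/ℏ = 1.943.
κw = 1.296, sinh(κw) = 1.691.
Matching ψ, ψ′ at both faces gives T = [1 + U² sinh²(κw) / (4E(U − E))]⁻¹ = 1/4.010 = 0.249.
R = 1 − T = 0.751.

R = 0.751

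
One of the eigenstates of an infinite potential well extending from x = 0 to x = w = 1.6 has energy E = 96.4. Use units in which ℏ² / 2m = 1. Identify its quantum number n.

For an infinite well E_n = n²π²ℏ²/(2mw²), so n = (w/πℏ)√(2mE).
n = (1.6/π) × √(2 × 0.5 × 96.4) = 5.000 → n = 5.

n = 5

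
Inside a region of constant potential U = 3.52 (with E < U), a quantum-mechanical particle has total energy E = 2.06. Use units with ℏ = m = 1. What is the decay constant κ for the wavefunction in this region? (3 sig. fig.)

Since E < U the TISE in this region is ψ'' = κ²ψ with κ = √(2m(U − E))/ℏ.
κ = √(2 × 1 × 1.46) = 1.709.

κ = 1.71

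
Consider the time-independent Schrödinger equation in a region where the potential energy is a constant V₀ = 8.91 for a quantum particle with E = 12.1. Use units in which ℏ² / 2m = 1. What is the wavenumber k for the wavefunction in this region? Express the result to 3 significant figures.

With E > V₀ the solution is oscillatory, ψ ∝ e^{±ikx} with k = √(2m(E − V₀))/ℏ.
k = √(2 × 0.5 × 3.19) = 1.786.

k = 1.79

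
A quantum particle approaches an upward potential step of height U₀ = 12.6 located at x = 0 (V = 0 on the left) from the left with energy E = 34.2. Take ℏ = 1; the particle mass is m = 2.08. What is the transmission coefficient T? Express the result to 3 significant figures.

On each side the TISE gives plane waves with k = √(2m(E − V))/ℏ: k₁ = √(2·2.08·34.2) = 11.93, k₂ = √(2·2.08·21.6) = 9.479.
Continuity of ψ and ψ′ at the step yields the reflection amplitude r = (k₁ − k₂)/(k₁ + k₂) = 0.1144; thus R = |r|² = 0.01308, T = 0.9869.

T = 0.987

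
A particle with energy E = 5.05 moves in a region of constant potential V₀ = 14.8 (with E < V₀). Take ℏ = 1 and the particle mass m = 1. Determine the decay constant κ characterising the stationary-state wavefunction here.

κ = 4.42

Since E < V₀ the TISE in this region is ψ'' = κ²ψ with κ = √(2m(V₀ − E))/ℏ.
κ = √(2 × 1 × 9.75) = 4.416.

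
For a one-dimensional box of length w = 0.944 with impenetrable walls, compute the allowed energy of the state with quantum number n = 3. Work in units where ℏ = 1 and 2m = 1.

Requiring ψ(0) = ψ(w) = 0 quantises k = nπ/w, hence E_n = ℏ²k²/2m = n²π²ℏ²/(2mw²).
E_3 = 3² × π² / (2 × 0.5 × 0.944²) = 99.68.

E = 99.7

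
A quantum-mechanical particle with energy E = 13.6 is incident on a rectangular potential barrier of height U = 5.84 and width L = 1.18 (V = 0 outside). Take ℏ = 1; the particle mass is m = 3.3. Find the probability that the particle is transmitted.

T = 0.947

E > U: inside the barrier k₂ = √(2m(E − U))/ℏ = 7.157, k₂L = 8.445.
Matching at both interfaces gives T⁻¹ = 1 + U² sin²(k₂L) / [4E(E − U)] = 1.056, hence T = 0.947.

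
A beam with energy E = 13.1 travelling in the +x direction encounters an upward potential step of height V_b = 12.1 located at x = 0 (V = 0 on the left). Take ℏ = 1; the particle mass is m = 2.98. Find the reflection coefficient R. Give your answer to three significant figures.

On each side the TISE gives plane waves with k = √(2m(E − V))/ℏ: k₁ = √(2·2.98·13.1) = 8.836, k₂ = √(2·2.98·1) = 2.441.
Matching ψ and ψ′ at x = 0 gives r = (k₁ − k₂)/(k₁ + k₂), so R = r² = 0.3215 and T = 1 − R = 0.6785.

R = 0.322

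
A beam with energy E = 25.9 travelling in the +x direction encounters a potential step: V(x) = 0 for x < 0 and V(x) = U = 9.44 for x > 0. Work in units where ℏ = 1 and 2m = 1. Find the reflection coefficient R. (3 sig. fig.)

R = 0.0127

On each side the TISE gives plane waves with k = √(2m(E − V))/ℏ: k₁ = √(2·½·25.9) = 5.089, k₂ = √(2·½·16.46) = 4.057.
Continuity of ψ and ψ′ at the step yields the reflection amplitude r = (k₁ − k₂)/(k₁ + k₂) = 0.1128; thus R = |r|² = 0.01273, T = 0.9873.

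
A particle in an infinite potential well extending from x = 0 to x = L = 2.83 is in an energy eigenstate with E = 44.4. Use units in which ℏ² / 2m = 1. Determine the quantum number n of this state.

n = 6

From E_n = n²π²ℏ²/(2mL²) invert to n = √(2mL²E)/(πℏ).
n = (2.83/π) × √(2 × 0.5 × 44.4) = 6.002 → n = 6.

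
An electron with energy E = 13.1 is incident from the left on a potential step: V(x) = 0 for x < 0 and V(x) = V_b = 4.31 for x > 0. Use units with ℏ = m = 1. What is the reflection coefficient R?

The wavenumbers are k₁ = √(2mE)/ℏ = 5.119 on the left and k₂ = √(2m(E − V_b))/ℏ = 4.193 on the right.
Continuity of ψ and ψ′ at the step yields the reflection amplitude r = (k₁ − k₂)/(k₁ + k₂) = 0.09942; thus R = |r|² = 0.009884, T = 0.9901.

R = 0.00988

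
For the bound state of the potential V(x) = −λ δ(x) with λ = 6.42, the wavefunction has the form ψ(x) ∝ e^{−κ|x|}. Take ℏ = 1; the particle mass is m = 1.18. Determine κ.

Integrating the TISE across x = 0 gives the cusp condition ψ'(0⁺) − ψ'(0⁻) = −(2mλ/ℏ²)ψ(0).
With ψ ∝ e^{−κ|x|} this yields −2κ = −2mλ/ℏ², so κ = mλ/ℏ² = 7.576.

κ = 7.58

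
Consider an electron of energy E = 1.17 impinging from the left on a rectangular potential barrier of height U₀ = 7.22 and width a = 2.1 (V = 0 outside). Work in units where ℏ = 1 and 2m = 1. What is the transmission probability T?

T = 0.0000709

E < U₀: inside the barrier ψ ∝ e^{±κx} with κ = √(2m(U₀ − E))/ℏ = 2.460.
κa = 5.165, sinh(κa) = 87.54.
Matching ψ, ψ′ at both faces gives T = [1 + U₀² sinh²(κa) / (4E(U₀ − E))]⁻¹ = 1/14110 = 0.0000709.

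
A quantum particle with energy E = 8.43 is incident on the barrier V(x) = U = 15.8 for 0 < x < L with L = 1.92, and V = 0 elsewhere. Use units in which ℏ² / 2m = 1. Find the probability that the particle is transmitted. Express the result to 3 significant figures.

T = 0.000118

E < U: inside the barrier ψ ∝ e^{±κx} with κ = √(2m(U − E))/ℏ = 2.715.
κL = 5.212, sinh(κL) = 91.76.
Matching ψ, ψ′ at both faces gives T = [1 + U² sinh²(κL) / (4E(U − E))]⁻¹ = 1/8459 = 0.000118.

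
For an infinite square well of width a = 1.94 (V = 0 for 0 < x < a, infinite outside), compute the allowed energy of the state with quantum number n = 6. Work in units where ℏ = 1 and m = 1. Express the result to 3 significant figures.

The infinite-well eigenfunctions ψ_n = √(2/a) sin(nπx/a) vanish at both walls, giving E_n = n²π²ℏ²/(2ma²).
E_6 = 6² × π² / (2 × 1 × 1.94²) = 47.20.

E = 47.2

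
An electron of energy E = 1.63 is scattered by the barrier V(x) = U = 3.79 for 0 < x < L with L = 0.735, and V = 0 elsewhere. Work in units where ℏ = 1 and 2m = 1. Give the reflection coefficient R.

R = 0.634

Since E < U the interior solution is evanescent with decay constant κ = √(2m(U − E))/ℏ = 1.470.
κL = 1.080, sinh(κL) = 1.303.
The exact tunnelling result is T⁻¹ = 1 + U² sinh²(κL) / [4E(U − E)] = 2.731, so T = 0.366.
R = 1 − T = 0.634.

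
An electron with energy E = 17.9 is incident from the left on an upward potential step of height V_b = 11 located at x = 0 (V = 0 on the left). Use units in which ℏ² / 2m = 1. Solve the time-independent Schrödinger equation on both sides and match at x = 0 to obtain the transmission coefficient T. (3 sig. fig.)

The wavenumbers are k₁ = √(2mE)/ℏ = 4.231 on the left and k₂ = √(2m(E − V_b))/ℏ = 2.627 on the right.
Matching ψ and ψ′ at x = 0 gives r = (k₁ − k₂)/(k₁ + k₂), so R = r² = 0.05471 and T = 1 − R = 0.9453.

T = 0.945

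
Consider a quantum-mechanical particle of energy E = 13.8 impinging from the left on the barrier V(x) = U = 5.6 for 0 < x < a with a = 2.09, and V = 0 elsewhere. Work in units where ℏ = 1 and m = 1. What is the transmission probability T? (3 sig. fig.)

Above the barrier the interior wavenumber is k₂ = √(2m(E − U))/ℏ = 4.050, giving phase k₂a = 8.464.
T = [1 + U² sin²(k₂a) / (4E(E − U))]⁻¹ = 1/1.047 = 0.956.

T = 0.956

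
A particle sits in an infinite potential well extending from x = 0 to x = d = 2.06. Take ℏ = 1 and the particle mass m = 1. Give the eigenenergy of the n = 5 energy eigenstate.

E = 29.1

Requiring ψ(0) = ψ(d) = 0 quantises k = nπ/d, hence E_n = ℏ²k²/2m = n²π²ℏ²/(2md²).
E_5 = 5² × π² / (2 × 1 × 2.06²) = 29.07.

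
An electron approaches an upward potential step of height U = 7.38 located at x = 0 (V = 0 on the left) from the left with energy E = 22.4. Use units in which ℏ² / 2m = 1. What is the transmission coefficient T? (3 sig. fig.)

The wavenumbers are k₁ = √(2mE)/ℏ = 4.733 on the left and k₂ = √(2m(E − U))/ℏ = 3.876 on the right.
Continuity of ψ and ψ′ at the step yields the reflection amplitude r = (k₁ − k₂)/(k₁ + k₂) = 0.09959; thus R = |r|² = 0.009918, T = 0.9901.

T = 0.990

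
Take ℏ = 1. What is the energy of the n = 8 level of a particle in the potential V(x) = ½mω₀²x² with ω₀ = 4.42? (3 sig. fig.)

Using E_n = (n + ½)ℏω₀: E_8 = 8.5 × 4.42 = 37.57.

E = 37.6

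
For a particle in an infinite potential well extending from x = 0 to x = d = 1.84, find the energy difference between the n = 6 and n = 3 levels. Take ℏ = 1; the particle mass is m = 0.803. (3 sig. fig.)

E_n = n²π²ℏ²/(2md²), so ΔE = (6² − 3²) π²ℏ²/(2md²).
ΔE = 27 × π² / (2 × 0.803 × 1.84²) = 49.01.

ΔE = 49.0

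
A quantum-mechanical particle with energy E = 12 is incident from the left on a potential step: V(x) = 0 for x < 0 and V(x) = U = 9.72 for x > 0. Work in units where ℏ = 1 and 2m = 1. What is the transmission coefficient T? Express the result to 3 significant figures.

On each side the TISE gives plane waves with k = √(2m(E − V))/ℏ: k₁ = √(2·½·12) = 3.464, k₂ = √(2·½·2.28) = 1.510.
Matching ψ and ψ′ at x = 0 gives r = (k₁ − k₂)/(k₁ + k₂), so R = r² = 0.1543 and T = 1 − R = 0.8457.

T = 0.846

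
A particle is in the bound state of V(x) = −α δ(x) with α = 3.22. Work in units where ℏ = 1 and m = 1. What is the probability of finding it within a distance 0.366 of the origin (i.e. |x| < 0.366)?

P = 0.905

The normalised bound state is ψ = √κ e^{−κ|x|} with κ = mα/ℏ² = 3.220.
P(|x| < d) = ∫_{−d}^{d} κ e^{−2κ|x|} dx = 1 − e^{−2κd} = 1 − e^{−2.357} = 0.9053.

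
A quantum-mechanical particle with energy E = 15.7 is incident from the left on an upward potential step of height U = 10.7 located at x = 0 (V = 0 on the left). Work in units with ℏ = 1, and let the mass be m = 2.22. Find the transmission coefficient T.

On each side the TISE gives plane waves with k = √(2m(E − V))/ℏ: k₁ = √(2·2.22·15.7) = 8.349, k₂ = √(2·2.22·5) = 4.712.
Continuity of ψ and ψ′ at the step yields the reflection amplitude r = (k₁ − k₂)/(k₁ + k₂) = 0.2785; thus R = |r|² = 0.07756, T = 0.9224.

T = 0.922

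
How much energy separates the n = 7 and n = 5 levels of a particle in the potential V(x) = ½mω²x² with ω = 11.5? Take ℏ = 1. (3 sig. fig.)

E_n = ℏω(n + ½), so ΔE = (7 − 5) ℏω = 2 × 11.5 = 23.00.

ΔE = 23.0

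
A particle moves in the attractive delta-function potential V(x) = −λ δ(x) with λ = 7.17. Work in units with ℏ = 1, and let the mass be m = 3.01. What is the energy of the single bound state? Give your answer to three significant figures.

E = -77.4

The bound state is ψ(x) = √κ e^{−κ|x|}. The derivative jump ψ'(0⁺) − ψ'(0⁻) = −(2mλ/ℏ²)ψ(0) fixes κ = mλ/ℏ² = 21.58.
Then E = −ℏ²κ²/(2m) = −mλ²/(2ℏ²) = -77.37.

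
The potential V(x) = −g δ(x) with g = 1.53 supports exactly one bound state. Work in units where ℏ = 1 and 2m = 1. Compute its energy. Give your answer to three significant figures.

The bound state is ψ(x) = √κ e^{−κ|x|}. The derivative jump ψ'(0⁺) − ψ'(0⁻) = −(2mg/ℏ²)ψ(0) fixes κ = mg/ℏ² = 0.7650.
Then E = −ℏ²κ²/(2m) = −mg²/(2ℏ²) = -0.5852.

E = -0.585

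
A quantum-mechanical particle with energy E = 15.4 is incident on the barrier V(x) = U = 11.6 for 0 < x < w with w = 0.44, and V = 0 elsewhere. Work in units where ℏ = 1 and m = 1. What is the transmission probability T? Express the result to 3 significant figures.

T = 0.665

Above the barrier the interior wavenumber is k₂ = √(2m(E − U))/ℏ = 2.757, giving phase k₂w = 1.213.
T = [1 + U² sin²(k₂w) / (4E(E − U))]⁻¹ = 1/1.504 = 0.665.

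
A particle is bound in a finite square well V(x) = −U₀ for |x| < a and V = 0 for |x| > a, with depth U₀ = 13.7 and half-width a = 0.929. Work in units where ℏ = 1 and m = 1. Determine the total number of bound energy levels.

Define the well-strength parameter z₀ = (a/ℏ)√(2mU₀) = 0.929 × √(2·1·13.7) = 4.863.
A new bound state (alternating even/odd) appears each time z₀ passes a multiple of π/2, so N = ⌊2z₀/π⌋ + 1 = ⌊3.096⌋ + 1 = 4.

N = 4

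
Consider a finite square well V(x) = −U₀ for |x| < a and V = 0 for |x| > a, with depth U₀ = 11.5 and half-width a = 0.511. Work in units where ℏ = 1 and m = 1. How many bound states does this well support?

N = 2

Define the well-strength parameter z₀ = (a/ℏ)√(2mU₀) = 0.511 × √(2·1·11.5) = 2.451.
A new bound state (alternating even/odd) appears each time z₀ passes a multiple of π/2, so N = ⌊2z₀/π⌋ + 1 = ⌊1.560⌋ + 1 = 2.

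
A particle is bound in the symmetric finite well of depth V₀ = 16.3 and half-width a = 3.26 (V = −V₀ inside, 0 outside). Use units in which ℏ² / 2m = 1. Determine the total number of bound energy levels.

N = 9

Define the well-strength parameter z₀ = (a/ℏ)√(2mV₀) = 3.26 × √(2·0.5·16.3) = 13.16.
The even/odd transcendental equations gain one root per π/2 in z₀, giving N = 1 + ⌊2z₀/π⌋ = 1 + ⌊8.379⌋ = 9.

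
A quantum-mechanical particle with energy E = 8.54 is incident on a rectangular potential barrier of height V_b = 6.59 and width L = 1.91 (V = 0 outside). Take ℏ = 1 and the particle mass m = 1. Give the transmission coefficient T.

T = 0.815

E > V_b: inside the barrier k₂ = √(2m(E − V_b))/ℏ = 1.975, k₂L = 3.772.
Matching at both interfaces gives T⁻¹ = 1 + V_b² sin²(k₂L) / [4E(E − V_b)] = 1.227, hence T = 0.815.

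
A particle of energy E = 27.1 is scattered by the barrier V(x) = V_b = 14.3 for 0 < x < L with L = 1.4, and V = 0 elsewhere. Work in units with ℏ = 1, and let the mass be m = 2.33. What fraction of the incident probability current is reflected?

Above the barrier the interior wavenumber is k₂ = √(2m(E − V_b))/ℏ = 7.723, giving phase k₂L = 10.81.
Matching at both interfaces gives T⁻¹ = 1 + V_b² sin²(k₂L) / [4E(E − V_b)] = 1.142, hence T = 0.875.
R = 1 − T = 0.125.

R = 0.125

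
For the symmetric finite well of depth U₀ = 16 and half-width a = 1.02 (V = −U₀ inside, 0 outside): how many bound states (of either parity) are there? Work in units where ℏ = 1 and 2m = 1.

N = 3

The dimensionless depth is z₀ = a√(2mU₀)/ℏ = 1.02 × √(16.00) = 4.080.
The even/odd transcendental equations gain one root per π/2 in z₀, giving N = 1 + ⌊2z₀/π⌋ = 1 + ⌊2.597⌋ = 3.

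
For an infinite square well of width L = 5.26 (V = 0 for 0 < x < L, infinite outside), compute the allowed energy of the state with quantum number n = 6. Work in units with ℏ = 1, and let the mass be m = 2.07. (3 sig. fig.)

Requiring ψ(0) = ψ(L) = 0 quantises k = nπ/L, hence E_n = ℏ²k²/2m = n²π²ℏ²/(2mL²).
E_6 = 6² × π² / (2 × 2.07 × 5.26²) = 3.102.

E = 3.10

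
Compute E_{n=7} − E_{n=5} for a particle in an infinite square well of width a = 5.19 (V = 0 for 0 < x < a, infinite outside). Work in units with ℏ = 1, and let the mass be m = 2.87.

ΔE = 1.53

E_n = n²π²ℏ²/(2ma²), so ΔE = (7² − 5²) π²ℏ²/(2ma²).
ΔE = 24 × π² / (2 × 2.87 × 5.19²) = 1.532.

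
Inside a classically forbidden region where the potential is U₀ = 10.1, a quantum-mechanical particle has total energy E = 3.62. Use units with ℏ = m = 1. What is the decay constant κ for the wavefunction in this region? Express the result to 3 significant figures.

Since E < U₀ the TISE in this region is ψ'' = κ²ψ with κ = √(2m(U₀ − E))/ℏ.
κ = √(2 × 1 × 6.48) = 3.600.

κ = 3.60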